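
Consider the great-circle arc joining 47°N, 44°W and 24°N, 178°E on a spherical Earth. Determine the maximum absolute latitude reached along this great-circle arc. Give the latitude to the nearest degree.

≈ 65°N

The great circle lies in the plane with unit normal n̂ = (p₁ × p₂)/|p₁ × p₂|.
Here n̂_z ≈ -0.423; the vertex latitude is φ_max = arccos|n̂_z| ≈ 65.0°.
Check via Clairaut: cos φ_max = |cos φ₁| · sin C = cos(47.0°)·sin(38.3°) ≈ 0.423, again giving ≈ 65.0°.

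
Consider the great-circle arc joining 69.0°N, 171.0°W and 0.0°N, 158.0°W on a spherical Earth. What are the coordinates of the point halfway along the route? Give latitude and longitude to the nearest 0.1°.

≈ 34.6°N, 161.4°W

The haversine formula gives a central angle δ ≈ 1.214 rad (69.6°) between the endpoints.
Interpolate at f = 1/2 with slerp weights a = sin((1−f)δ)/sin δ ≈ 0.609, b = sin(fδ)/sin δ ≈ 0.609.
p = a·p₁ + b·p₂ ≈ (-0.780, -0.262, 0.568); φ = arcsin(p_z) ≈ 34.63°, λ = atan2(p_y, p_x) ≈ -161.42°.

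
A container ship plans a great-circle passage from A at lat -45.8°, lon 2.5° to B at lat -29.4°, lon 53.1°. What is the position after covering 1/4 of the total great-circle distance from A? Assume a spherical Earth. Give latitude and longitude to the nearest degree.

≈ lat -44°, lon 17°

The haversine formula gives a central angle δ ≈ 0.741 rad (42.5°) between the endpoints.
Interpolate at f = 1/4 with slerp weights a = sin((1−f)δ)/sin δ ≈ 0.782, b = sin(fδ)/sin δ ≈ 0.273.
p = a·p₁ + b·p₂ ≈ (0.687, 0.214, -0.694); φ = arcsin(p_z) ≈ -43.97°, λ = atan2(p_y, p_x) ≈ 17.29°.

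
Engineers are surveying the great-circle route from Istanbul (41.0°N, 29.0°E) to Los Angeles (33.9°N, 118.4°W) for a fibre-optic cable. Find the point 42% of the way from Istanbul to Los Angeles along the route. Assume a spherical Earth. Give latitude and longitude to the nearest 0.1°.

From cos δ = sin φ₁ sin φ₂ + cos φ₁ cos φ₂ cos Δλ, the central angle is δ ≈ 1.733 rad (99.3°).
Interpolate at f = 0.42 with slerp weights a = sin((1−f)δ)/sin δ ≈ 0.856, b = sin(fδ)/sin δ ≈ 0.674.
p = a·p₁ + b·p₂ ≈ (0.299, -0.179, 0.937); φ = arcsin(p_z) ≈ 69.62°, λ = atan2(p_y, p_x) ≈ -30.97°.

≈ (69.6°N, 31.0°W)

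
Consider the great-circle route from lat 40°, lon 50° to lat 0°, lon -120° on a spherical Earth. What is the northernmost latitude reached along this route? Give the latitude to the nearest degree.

≈ 78°

The great circle lies in the plane with unit normal n̂ = (p₁ × p₂)/|p₁ × p₂|.
Here n̂_z ≈ -0.203; the vertex latitude is φ_max = arccos|n̂_z| ≈ 78.3°.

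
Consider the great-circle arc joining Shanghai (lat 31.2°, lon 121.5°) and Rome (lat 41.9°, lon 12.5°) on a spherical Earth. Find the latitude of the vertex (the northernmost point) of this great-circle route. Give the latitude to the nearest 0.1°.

≈ 52.6°

The great circle lies in the plane with unit normal n̂ = (p₁ × p₂)/|p₁ × p₂|.
Here n̂_z ≈ -0.608; the vertex latitude is φ_max = arccos|n̂_z| ≈ 52.6°.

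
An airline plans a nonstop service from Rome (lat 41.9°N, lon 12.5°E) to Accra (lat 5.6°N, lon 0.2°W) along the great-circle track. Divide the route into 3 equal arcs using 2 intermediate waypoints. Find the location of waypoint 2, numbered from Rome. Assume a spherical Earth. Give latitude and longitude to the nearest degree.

Convert each endpoint to a unit vector on the sphere (x = cos φ cos λ, y = cos φ sin λ, z = sin φ).
The central angle between the endpoints is δ = arccos(p₁·p₂) ≈ 0.664 rad (38.0°).
Interpolate at f = 2/3 with slerp weights a = sin((1−f)δ)/sin δ ≈ 0.356, b = sin(fδ)/sin δ ≈ 0.695.
p = a·p₁ + b·p₂ ≈ (0.951, 0.055, 0.306); φ = arcsin(p_z) ≈ 17.80°, λ = atan2(p_y, p_x) ≈ 3.31°.

≈ lat 18°N, lon 3°E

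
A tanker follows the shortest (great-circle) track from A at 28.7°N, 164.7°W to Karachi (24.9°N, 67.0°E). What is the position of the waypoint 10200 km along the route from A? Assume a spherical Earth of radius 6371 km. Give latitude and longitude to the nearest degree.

Convert each endpoint to a unit vector on the sphere (x = cos φ cos λ, y = cos φ sin λ, z = sin φ).
The central angle between the endpoints is δ = arccos(p₁·p₂) ≈ 1.866 rad (106.9°). The total great-circle distance is δ·R ≈ 1.866 × 6371 ≈ 11888 km, so the target fraction is f = 10200/11888 ≈ 0.858.
Interpolate at f ≈ 0.858 with slerp weights a = sin((1−f)δ)/sin δ ≈ 0.274, b = sin(fδ)/sin δ ≈ 1.045.
p = a·p₁ + b·p₂ ≈ (0.139, 0.809, 0.571); φ = arcsin(p_z) ≈ 34.84°, λ = atan2(p_y, p_x) ≈ 80.27°.

≈ 35°N, 80°E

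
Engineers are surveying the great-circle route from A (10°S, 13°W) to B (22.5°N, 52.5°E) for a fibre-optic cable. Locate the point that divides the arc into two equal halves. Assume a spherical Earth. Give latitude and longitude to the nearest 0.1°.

≈ (7.4°N, 18.6°E)

From cos δ = sin φ₁ sin φ₂ + cos φ₁ cos φ₂ cos Δλ, the central angle is δ ≈ 1.255 rad (71.9°).
Interpolate at f = 1/2 with slerp weights a = sin((1−f)δ)/sin δ ≈ 0.618, b = sin(fδ)/sin δ ≈ 0.618.
p = a·p₁ + b·p₂ ≈ (0.940, 0.316, 0.129); φ = arcsin(p_z) ≈ 7.42°, λ = atan2(p_y, p_x) ≈ 18.57°.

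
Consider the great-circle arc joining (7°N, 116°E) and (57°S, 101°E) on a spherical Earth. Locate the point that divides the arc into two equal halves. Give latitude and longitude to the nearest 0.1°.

From cos δ = sin φ₁ sin φ₂ + cos φ₁ cos φ₂ cos Δλ, the central angle is δ ≈ 1.137 rad (65.2°).
Interpolate at f = 1/2 with slerp weights a = sin((1−f)δ)/sin δ ≈ 0.593, b = sin(fδ)/sin δ ≈ 0.593.
p = a·p₁ + b·p₂ ≈ (-0.320, 0.847, -0.425); φ = arcsin(p_z) ≈ -25.17°, λ = atan2(p_y, p_x) ≈ 110.70°.

≈ (25.2°S, 110.7°E)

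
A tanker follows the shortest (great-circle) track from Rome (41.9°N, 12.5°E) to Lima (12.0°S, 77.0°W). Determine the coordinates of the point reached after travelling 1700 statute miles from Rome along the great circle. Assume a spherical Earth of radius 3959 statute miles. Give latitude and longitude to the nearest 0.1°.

The haversine formula gives a central angle δ ≈ 1.704 rad (97.6°) between the endpoints. The total great-circle distance is δ·R ≈ 1.704 × 3959 ≈ 6745 mi, so the target fraction is f = 1700/6745 ≈ 0.252.
Interpolate at f ≈ 0.252 with slerp weights a = sin((1−f)δ)/sin δ ≈ 0.965, b = sin(fδ)/sin δ ≈ 0.420.
p = a·p₁ + b·p₂ ≈ (0.794, -0.245, 0.557); φ = arcsin(p_z) ≈ 33.85°, λ = atan2(p_y, p_x) ≈ -17.15°.

≈ 33.9°N, 17.1°W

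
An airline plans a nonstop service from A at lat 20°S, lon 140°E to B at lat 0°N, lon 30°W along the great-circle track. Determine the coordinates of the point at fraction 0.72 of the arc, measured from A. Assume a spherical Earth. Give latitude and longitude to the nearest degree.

Convert each endpoint to a unit vector on the sphere (x = cos φ cos λ, y = cos φ sin λ, z = sin φ).
The central angle between the endpoints is δ = arccos(p₁·p₂) ≈ 2.753 rad (157.7°).
Interpolate at f = 0.72 with slerp weights a = sin((1−f)δ)/sin δ ≈ 1.839, b = sin(fδ)/sin δ ≈ 2.419.
p = a·p₁ + b·p₂ ≈ (0.771, -0.099, -0.629); φ = arcsin(p_z) ≈ -38.96°, λ = atan2(p_y, p_x) ≈ -7.30°.

≈ lat 39°S, lon 7°W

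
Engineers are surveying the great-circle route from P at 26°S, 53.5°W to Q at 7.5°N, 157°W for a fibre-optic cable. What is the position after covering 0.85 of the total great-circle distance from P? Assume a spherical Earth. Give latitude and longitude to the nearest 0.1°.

From cos δ = sin φ₁ sin φ₂ + cos φ₁ cos φ₂ cos Δλ, the central angle is δ ≈ 1.839 rad (105.4°).
Interpolate at f = 0.85 with slerp weights a = sin((1−f)δ)/sin δ ≈ 0.283, b = sin(fδ)/sin δ ≈ 1.037.
p = a·p₁ + b·p₂ ≈ (-0.795, -0.606, 0.012); φ = arcsin(p_z) ≈ 0.66°, λ = atan2(p_y, p_x) ≈ -142.70°.

≈ 0.7°N, 142.7°W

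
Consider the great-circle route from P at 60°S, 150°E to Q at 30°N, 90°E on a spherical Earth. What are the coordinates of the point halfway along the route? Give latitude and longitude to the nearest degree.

Convert each endpoint to a unit vector on the sphere (x = cos φ cos λ, y = cos φ sin λ, z = sin φ).
The central angle between the endpoints is δ = arccos(p₁·p₂) ≈ 1.789 rad (102.5°).
Interpolate at f = 1/2 with slerp weights a = sin((1−f)δ)/sin δ ≈ 0.799, b = sin(fδ)/sin δ ≈ 0.799.
p = a·p₁ + b·p₂ ≈ (-0.346, 0.892, -0.292); φ = arcsin(p_z) ≈ -17.00°, λ = atan2(p_y, p_x) ≈ 111.21°.

≈ 17°S, 111°E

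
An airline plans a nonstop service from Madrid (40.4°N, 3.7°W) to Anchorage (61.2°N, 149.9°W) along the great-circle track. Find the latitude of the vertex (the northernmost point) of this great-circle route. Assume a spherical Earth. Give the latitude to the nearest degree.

The great circle lies in the plane with unit normal n̂ = (p₁ × p₂)/|p₁ × p₂|.
Here n̂_z ≈ -0.212; the vertex latitude is φ_max = arccos|n̂_z| ≈ 77.8°.
Check via Clairaut: cos φ_max = |cos φ₁| · sin C = cos(40.4°)·sin(16.1°) ≈ 0.212, again giving ≈ 77.8°.

≈ 78°N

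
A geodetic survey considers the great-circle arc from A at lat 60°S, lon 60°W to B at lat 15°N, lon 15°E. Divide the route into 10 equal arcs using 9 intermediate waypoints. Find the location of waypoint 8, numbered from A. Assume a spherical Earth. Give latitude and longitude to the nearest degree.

≈ lat 2°S, lon 6°E

Write both endpoints as unit vectors p₁, p₂ with components (cos φ cos λ, cos φ sin λ, sin φ).
The central angle between the endpoints is δ = arccos(p₁·p₂) ≈ 1.670 rad (95.7°).
Interpolate at f = 8/10 with slerp weights a = sin((1−f)δ)/sin δ ≈ 0.329, b = sin(fδ)/sin δ ≈ 0.977.
p = a·p₁ + b·p₂ ≈ (0.994, 0.102, -0.032); φ = arcsin(p_z) ≈ -1.85°, λ = atan2(p_y, p_x) ≈ 5.84°.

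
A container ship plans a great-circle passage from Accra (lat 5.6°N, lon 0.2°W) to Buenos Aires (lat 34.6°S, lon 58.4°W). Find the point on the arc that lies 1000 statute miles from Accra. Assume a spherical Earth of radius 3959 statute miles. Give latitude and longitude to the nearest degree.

Convert each endpoint to a unit vector on the sphere (x = cos φ cos λ, y = cos φ sin λ, z = sin φ).
The central angle between the endpoints is δ = arccos(p₁·p₂) ≈ 1.185 rad (67.9°). The total great-circle distance is δ·R ≈ 1.185 × 3959 ≈ 4692 mi, so the target fraction is f = 1000/4692 ≈ 0.213.
Interpolate at f ≈ 0.213 with slerp weights a = sin((1−f)δ)/sin δ ≈ 0.867, b = sin(fδ)/sin δ ≈ 0.270.
p = a·p₁ + b·p₂ ≈ (0.979, -0.192, -0.069); φ = arcsin(p_z) ≈ -3.93°, λ = atan2(p_y, p_x) ≈ -11.10°.

≈ lat 4°S, lon 11°W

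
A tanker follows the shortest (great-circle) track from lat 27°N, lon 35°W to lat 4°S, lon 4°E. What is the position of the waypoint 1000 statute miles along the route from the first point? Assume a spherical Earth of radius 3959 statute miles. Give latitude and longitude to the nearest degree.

≈ lat 18°N, lon 22°W

The haversine formula gives a central angle δ ≈ 0.851 rad (48.8°) between the endpoints. The total great-circle distance is δ·R ≈ 0.851 × 3959 ≈ 3370 mi, so the target fraction is f = 1000/3370 ≈ 0.297.
Interpolate at f ≈ 0.297 with slerp weights a = sin((1−f)δ)/sin δ ≈ 0.749, b = sin(fδ)/sin δ ≈ 0.332.
p = a·p₁ + b·p₂ ≈ (0.878, -0.360, 0.317); φ = arcsin(p_z) ≈ 18.48°, λ = atan2(p_y, p_x) ≈ -22.29°.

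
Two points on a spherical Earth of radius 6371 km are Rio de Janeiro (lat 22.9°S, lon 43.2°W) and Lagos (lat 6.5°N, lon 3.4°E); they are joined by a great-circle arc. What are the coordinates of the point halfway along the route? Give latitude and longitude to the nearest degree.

Write both endpoints as unit vectors p₁, p₂ with components (cos φ cos λ, cos φ sin λ, sin φ).
The central angle between the endpoints is δ = arccos(p₁·p₂) ≈ 0.946 rad (54.2°).
Interpolate at f = 1/2 with slerp weights a = sin((1−f)δ)/sin δ ≈ 0.562, b = sin(fδ)/sin δ ≈ 0.562.
p = a·p₁ + b·p₂ ≈ (0.934, -0.321, -0.155); φ = arcsin(p_z) ≈ -8.92°, λ = atan2(p_y, p_x) ≈ -18.97°.

≈ lat 9°S, lon 19°W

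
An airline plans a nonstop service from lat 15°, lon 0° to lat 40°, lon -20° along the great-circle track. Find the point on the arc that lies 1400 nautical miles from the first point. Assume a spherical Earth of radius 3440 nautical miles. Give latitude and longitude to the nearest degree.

≈ lat 34°, lon -14°

From cos δ = sin φ₁ sin φ₂ + cos φ₁ cos φ₂ cos Δλ, the central angle is δ ≈ 0.532 rad (30.5°). The total great-circle distance is δ·R ≈ 0.532 × 3440 ≈ 1831 nmi, so the target fraction is f = 1400/1831 ≈ 0.765.
Interpolate at f ≈ 0.765 with slerp weights a = sin((1−f)δ)/sin δ ≈ 0.246, b = sin(fδ)/sin δ ≈ 0.780.
p = a·p₁ + b·p₂ ≈ (0.799, -0.204, 0.565); φ = arcsin(p_z) ≈ 34.41°, λ = atan2(p_y, p_x) ≈ -14.34°.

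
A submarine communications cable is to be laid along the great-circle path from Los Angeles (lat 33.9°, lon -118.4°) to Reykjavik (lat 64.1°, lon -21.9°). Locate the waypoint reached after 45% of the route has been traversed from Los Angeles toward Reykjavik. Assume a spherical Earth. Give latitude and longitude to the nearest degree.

Convert each endpoint to a unit vector on the sphere (x = cos φ cos λ, y = cos φ sin λ, z = sin φ).
The central angle between the endpoints is δ = arccos(p₁·p₂) ≈ 1.092 rad (62.6°).
Interpolate at f = 0.45 with slerp weights a = sin((1−f)δ)/sin δ ≈ 0.637, b = sin(fδ)/sin δ ≈ 0.532.
p = a·p₁ + b·p₂ ≈ (-0.036, -0.552, 0.833); φ = arcsin(p_z) ≈ 56.45°, λ = atan2(p_y, p_x) ≈ -93.72°.

≈ lat 56°, lon -94°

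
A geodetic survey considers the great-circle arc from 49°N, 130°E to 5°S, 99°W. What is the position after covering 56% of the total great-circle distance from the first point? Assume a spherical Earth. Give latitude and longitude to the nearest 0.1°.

From cos δ = sin φ₁ sin φ₂ + cos φ₁ cos φ₂ cos Δλ, the central angle is δ ≈ 2.088 rad (119.6°).
Interpolate at f = 0.56 with slerp weights a = sin((1−f)δ)/sin δ ≈ 0.915, b = sin(fδ)/sin δ ≈ 1.059.
p = a·p₁ + b·p₂ ≈ (-0.551, -0.582, 0.598); φ = arcsin(p_z) ≈ 36.72°, λ = atan2(p_y, p_x) ≈ -133.40°.

≈ 36.7°N, 133.4°W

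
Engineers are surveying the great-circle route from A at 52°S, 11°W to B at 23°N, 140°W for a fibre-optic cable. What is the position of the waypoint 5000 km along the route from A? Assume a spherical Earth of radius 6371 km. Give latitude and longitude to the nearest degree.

≈ 43°S, 79°W

From cos δ = sin φ₁ sin φ₂ + cos φ₁ cos φ₂ cos Δλ, the central angle is δ ≈ 2.298 rad (131.6°). The total great-circle distance is δ·R ≈ 2.298 × 6371 ≈ 14639 km, so the target fraction is f = 5000/14639 ≈ 0.342.
Interpolate at f ≈ 0.342 with slerp weights a = sin((1−f)δ)/sin δ ≈ 1.336, b = sin(fδ)/sin δ ≈ 0.946.
p = a·p₁ + b·p₂ ≈ (0.141, -0.717, -0.683); φ = arcsin(p_z) ≈ -43.10°, λ = atan2(p_y, p_x) ≈ -78.90°.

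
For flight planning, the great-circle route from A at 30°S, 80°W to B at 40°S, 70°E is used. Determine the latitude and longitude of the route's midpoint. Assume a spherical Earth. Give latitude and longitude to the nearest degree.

The haversine formula gives a central angle δ ≈ 1.827 rad (104.7°) between the endpoints.
Interpolate at f = 1/2 with slerp weights a = sin((1−f)δ)/sin δ ≈ 0.818, b = sin(fδ)/sin δ ≈ 0.818.
p = a·p₁ + b·p₂ ≈ (0.337, -0.109, -0.935); φ = arcsin(p_z) ≈ -69.23°, λ = atan2(p_y, p_x) ≈ -17.88°.

≈ 69°S, 18°W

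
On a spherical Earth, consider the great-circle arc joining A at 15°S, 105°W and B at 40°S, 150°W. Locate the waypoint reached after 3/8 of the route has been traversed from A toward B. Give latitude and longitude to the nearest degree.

From cos δ = sin φ₁ sin φ₂ + cos φ₁ cos φ₂ cos Δλ, the central angle is δ ≈ 0.810 rad (46.4°).
Interpolate at f = 3/8 with slerp weights a = sin((1−f)δ)/sin δ ≈ 0.669, b = sin(fδ)/sin δ ≈ 0.413.
p = a·p₁ + b·p₂ ≈ (-0.441, -0.783, -0.439); φ = arcsin(p_z) ≈ -26.02°, λ = atan2(p_y, p_x) ≈ -119.41°.

≈ 26°S, 119°W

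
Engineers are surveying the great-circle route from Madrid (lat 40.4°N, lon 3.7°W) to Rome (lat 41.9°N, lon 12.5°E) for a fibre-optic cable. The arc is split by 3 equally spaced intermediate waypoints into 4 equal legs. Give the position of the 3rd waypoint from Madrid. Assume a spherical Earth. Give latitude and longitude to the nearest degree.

≈ lat 42°N, lon 8°E

From cos δ = sin φ₁ sin φ₂ + cos φ₁ cos φ₂ cos Δλ, the central angle is δ ≈ 0.214 rad (12.3°).
Interpolate at f = 3/4 with slerp weights a = sin((1−f)δ)/sin δ ≈ 0.252, b = sin(fδ)/sin δ ≈ 0.753.
p = a·p₁ + b·p₂ ≈ (0.738, 0.109, 0.666); φ = arcsin(p_z) ≈ 41.74°, λ = atan2(p_y, p_x) ≈ 8.39°.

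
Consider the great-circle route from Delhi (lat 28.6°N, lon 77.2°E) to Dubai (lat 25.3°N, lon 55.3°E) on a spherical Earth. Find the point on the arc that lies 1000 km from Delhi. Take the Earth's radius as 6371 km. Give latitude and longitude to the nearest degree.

≈ lat 28°N, lon 67°E

Write both endpoints as unit vectors p₁, p₂ with components (cos φ cos λ, cos φ sin λ, sin φ).
The central angle between the endpoints is δ = arccos(p₁·p₂) ≈ 0.345 rad (19.8°). The total great-circle distance is δ·R ≈ 0.345 × 6371 ≈ 2198 km, so the target fraction is f = 1000/2198 ≈ 0.455.
Interpolate at f ≈ 0.455 with slerp weights a = sin((1−f)δ)/sin δ ≈ 0.553, b = sin(fδ)/sin δ ≈ 0.462.
p = a·p₁ + b·p₂ ≈ (0.345, 0.817, 0.462); φ = arcsin(p_z) ≈ 27.52°, λ = atan2(p_y, p_x) ≈ 67.08°.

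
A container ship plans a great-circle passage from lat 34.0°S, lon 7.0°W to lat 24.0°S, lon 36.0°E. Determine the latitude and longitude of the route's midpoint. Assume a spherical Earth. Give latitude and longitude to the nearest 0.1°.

Convert each endpoint to a unit vector on the sphere (x = cos φ cos λ, y = cos φ sin λ, z = sin φ).
The central angle between the endpoints is δ = arccos(p₁·p₂) ≈ 0.674 rad (38.6°).
Interpolate at f = 1/2 with slerp weights a = sin((1−f)δ)/sin δ ≈ 0.530, b = sin(fδ)/sin δ ≈ 0.530.
p = a·p₁ + b·p₂ ≈ (0.828, 0.231, -0.512); φ = arcsin(p_z) ≈ -30.78°, λ = atan2(p_y, p_x) ≈ 15.59°.

≈ lat 30.8°S, lon 15.6°E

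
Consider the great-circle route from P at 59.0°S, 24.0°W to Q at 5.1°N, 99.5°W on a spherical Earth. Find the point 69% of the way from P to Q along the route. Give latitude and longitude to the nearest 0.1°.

From cos δ = sin φ₁ sin φ₂ + cos φ₁ cos φ₂ cos Δλ, the central angle is δ ≈ 1.519 rad (87.0°).
Interpolate at f = 0.69 with slerp weights a = sin((1−f)δ)/sin δ ≈ 0.454, b = sin(fδ)/sin δ ≈ 0.868.
p = a·p₁ + b·p₂ ≈ (0.071, -0.947, -0.312); φ = arcsin(p_z) ≈ -18.19°, λ = atan2(p_y, p_x) ≈ -85.71°.

≈ 18.2°S, 85.7°W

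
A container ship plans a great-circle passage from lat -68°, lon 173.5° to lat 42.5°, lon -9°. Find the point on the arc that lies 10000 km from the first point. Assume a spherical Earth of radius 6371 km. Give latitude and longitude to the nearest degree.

≈ lat -22°, lon -11°

Convert each endpoint to a unit vector on the sphere (x = cos φ cos λ, y = cos φ sin λ, z = sin φ).
The central angle between the endpoints is δ = arccos(p₁·p₂) ≈ 2.696 rad (154.5°). The total great-circle distance is δ·R ≈ 2.696 × 6371 ≈ 17176 km, so the target fraction is f = 10000/17176 ≈ 0.582.
Interpolate at f ≈ 0.582 with slerp weights a = sin((1−f)δ)/sin δ ≈ 2.094, b = sin(fδ)/sin δ ≈ 2.320.
p = a·p₁ + b·p₂ ≈ (0.910, -0.179, -0.375); φ = arcsin(p_z) ≈ -22.00°, λ = atan2(p_y, p_x) ≈ -11.12°.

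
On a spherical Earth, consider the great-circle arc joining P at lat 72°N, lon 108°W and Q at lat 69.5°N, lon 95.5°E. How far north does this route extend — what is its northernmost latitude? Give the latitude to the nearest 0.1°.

The great circle lies in the plane with unit normal n̂ = (p₁ × p₂)/|p₁ × p₂|.
Here n̂_z ≈ -0.071; the vertex latitude is φ_max = arccos|n̂_z| ≈ 86.0°.

≈ 86.0°N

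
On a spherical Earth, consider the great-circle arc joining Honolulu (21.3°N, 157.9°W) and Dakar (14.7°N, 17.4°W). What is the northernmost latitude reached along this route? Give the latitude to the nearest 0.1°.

≈ 44.1°N

The great circle lies in the plane with unit normal n̂ = (p₁ × p₂)/|p₁ × p₂|.
Here n̂_z ≈ +0.719; the vertex latitude is φ_max = arccos|n̂_z| ≈ 44.1°.
Check via Clairaut: cos φ_max = |cos φ₁| · sin C = cos(21.3°)·sin(50.5°) ≈ 0.719, again giving ≈ 44.1°.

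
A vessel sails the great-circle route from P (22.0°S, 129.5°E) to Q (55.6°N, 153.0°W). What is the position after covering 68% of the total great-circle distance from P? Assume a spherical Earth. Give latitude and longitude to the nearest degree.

≈ (35°N, 170°E)

Convert each endpoint to a unit vector on the sphere (x = cos φ cos λ, y = cos φ sin λ, z = sin φ).
The central angle between the endpoints is δ = arccos(p₁·p₂) ≈ 1.768 rad (101.3°).
Interpolate at f = 0.68 with slerp weights a = sin((1−f)δ)/sin δ ≈ 0.547, b = sin(fδ)/sin δ ≈ 0.951.
p = a·p₁ + b·p₂ ≈ (-0.801, 0.147, 0.580); φ = arcsin(p_z) ≈ 35.46°, λ = atan2(p_y, p_x) ≈ 169.60°.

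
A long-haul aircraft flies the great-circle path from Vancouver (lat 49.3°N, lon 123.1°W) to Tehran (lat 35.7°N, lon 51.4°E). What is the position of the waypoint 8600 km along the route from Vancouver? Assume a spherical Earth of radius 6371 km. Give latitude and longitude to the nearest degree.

≈ lat 53°N, lon 50°E

Write both endpoints as unit vectors p₁, p₂ with components (cos φ cos λ, cos φ sin λ, sin φ).
The central angle between the endpoints is δ = arccos(p₁·p₂) ≈ 1.656 rad (94.9°). The total great-circle distance is δ·R ≈ 1.656 × 6371 ≈ 10548 km, so the target fraction is f = 8600/10548 ≈ 0.815.
Interpolate at f ≈ 0.815 with slerp weights a = sin((1−f)δ)/sin δ ≈ 0.302, b = sin(fδ)/sin δ ≈ 0.979.
p = a·p₁ + b·p₂ ≈ (0.389, 0.456, 0.800); φ = arcsin(p_z) ≈ 53.17°, λ = atan2(p_y, p_x) ≈ 49.59°.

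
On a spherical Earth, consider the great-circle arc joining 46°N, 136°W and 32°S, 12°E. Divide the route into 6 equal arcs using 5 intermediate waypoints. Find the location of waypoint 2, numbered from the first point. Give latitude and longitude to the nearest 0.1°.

≈ 38.7°N, 65.9°W

Write both endpoints as unit vectors p₁, p₂ with components (cos φ cos λ, cos φ sin λ, sin φ).
The central angle between the endpoints is δ = arccos(p₁·p₂) ≈ 2.648 rad (151.7°).
Interpolate at f = 2/6 with slerp weights a = sin((1−f)δ)/sin δ ≈ 2.072, b = sin(fδ)/sin δ ≈ 1.631.
p = a·p₁ + b·p₂ ≈ (0.318, -0.712, 0.626); φ = arcsin(p_z) ≈ 38.75°, λ = atan2(p_y, p_x) ≈ -65.94°.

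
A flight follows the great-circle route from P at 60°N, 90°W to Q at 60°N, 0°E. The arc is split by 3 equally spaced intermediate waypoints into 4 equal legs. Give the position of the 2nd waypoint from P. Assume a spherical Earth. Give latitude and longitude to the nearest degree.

≈ 68°N, 45°W

The haversine formula gives a central angle δ ≈ 0.723 rad (41.4°) between the endpoints.
Interpolate at f = 2/4 with slerp weights a = sin((1−f)δ)/sin δ ≈ 0.535, b = sin(fδ)/sin δ ≈ 0.535.
p = a·p₁ + b·p₂ ≈ (0.267, -0.267, 0.926); φ = arcsin(p_z) ≈ 67.79°, λ = atan2(p_y, p_x) ≈ -45.00°.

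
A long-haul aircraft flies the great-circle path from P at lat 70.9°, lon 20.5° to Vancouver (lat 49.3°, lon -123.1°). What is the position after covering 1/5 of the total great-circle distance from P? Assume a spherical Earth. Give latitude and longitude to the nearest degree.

≈ lat 80°, lon -10°

From cos δ = sin φ₁ sin φ₂ + cos φ₁ cos φ₂ cos Δλ, the central angle is δ ≈ 0.995 rad (57.0°).
Interpolate at f = 1/5 with slerp weights a = sin((1−f)δ)/sin δ ≈ 0.852, b = sin(fδ)/sin δ ≈ 0.236.
p = a·p₁ + b·p₂ ≈ (0.177, -0.031, 0.984); φ = arcsin(p_z) ≈ 79.64°, λ = atan2(p_y, p_x) ≈ -9.96°.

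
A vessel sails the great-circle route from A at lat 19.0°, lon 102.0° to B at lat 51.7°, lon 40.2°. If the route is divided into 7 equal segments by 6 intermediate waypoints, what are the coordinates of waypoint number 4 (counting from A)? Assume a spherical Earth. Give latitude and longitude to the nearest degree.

Convert each endpoint to a unit vector on the sphere (x = cos φ cos λ, y = cos φ sin λ, z = sin φ).
The central angle between the endpoints is δ = arccos(p₁·p₂) ≈ 1.009 rad (57.8°).
Interpolate at f = 4/7 with slerp weights a = sin((1−f)δ)/sin δ ≈ 0.495, b = sin(fδ)/sin δ ≈ 0.644.
p = a·p₁ + b·p₂ ≈ (0.208, 0.716, 0.667); φ = arcsin(p_z) ≈ 41.82°, λ = atan2(p_y, p_x) ≈ 73.82°.

≈ lat 42°, lon 74°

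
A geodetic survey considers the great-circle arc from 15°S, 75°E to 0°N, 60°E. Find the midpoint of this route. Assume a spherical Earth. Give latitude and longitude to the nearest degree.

≈ 8°S, 67°E

Convert each endpoint to a unit vector on the sphere (x = cos φ cos λ, y = cos φ sin λ, z = sin φ).
The central angle between the endpoints is δ = arccos(p₁·p₂) ≈ 0.368 rad (21.1°).
Interpolate at f = 1/2 with slerp weights a = sin((1−f)δ)/sin δ ≈ 0.509, b = sin(fδ)/sin δ ≈ 0.509.
p = a·p₁ + b·p₂ ≈ (0.381, 0.915, -0.132); φ = arcsin(p_z) ≈ -7.56°, λ = atan2(p_y, p_x) ≈ 67.37°.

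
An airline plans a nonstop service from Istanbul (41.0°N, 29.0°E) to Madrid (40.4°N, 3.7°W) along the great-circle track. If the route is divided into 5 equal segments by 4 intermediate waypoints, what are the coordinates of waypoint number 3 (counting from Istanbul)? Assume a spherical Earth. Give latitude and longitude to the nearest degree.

Write both endpoints as unit vectors p₁, p₂ with components (cos φ cos λ, cos φ sin λ, sin φ).
The central angle between the endpoints is δ = arccos(p₁·p₂) ≈ 0.430 rad (24.7°).
Interpolate at f = 3/5 with slerp weights a = sin((1−f)δ)/sin δ ≈ 0.411, b = sin(fδ)/sin δ ≈ 0.612.
p = a·p₁ + b·p₂ ≈ (0.736, 0.120, 0.666); φ = arcsin(p_z) ≈ 41.76°, λ = atan2(p_y, p_x) ≈ 9.27°.

≈ 42°N, 9°E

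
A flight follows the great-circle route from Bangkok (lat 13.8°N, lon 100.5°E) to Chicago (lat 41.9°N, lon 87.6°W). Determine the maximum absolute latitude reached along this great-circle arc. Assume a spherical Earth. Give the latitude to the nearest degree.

The great circle lies in the plane with unit normal n̂ = (p₁ × p₂)/|p₁ × p₂|.
Here n̂_z ≈ +0.123; the vertex latitude is φ_max = arccos|n̂_z| ≈ 83.0°.
Check via Clairaut: cos φ_max = |cos φ₁| · sin C = cos(13.8°)·sin(7.3°) ≈ 0.123, again giving ≈ 83.0°.

≈ 83°N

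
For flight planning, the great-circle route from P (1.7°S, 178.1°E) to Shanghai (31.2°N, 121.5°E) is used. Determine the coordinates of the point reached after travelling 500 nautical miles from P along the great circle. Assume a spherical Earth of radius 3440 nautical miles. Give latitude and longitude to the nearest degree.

≈ (3°N, 171°E)

Convert each endpoint to a unit vector on the sphere (x = cos φ cos λ, y = cos φ sin λ, z = sin φ).
The central angle between the endpoints is δ = arccos(p₁·p₂) ≈ 1.098 rad (62.9°). The total great-circle distance is δ·R ≈ 1.098 × 3440 ≈ 3777 nmi, so the target fraction is f = 500/3777 ≈ 0.132.
Interpolate at f ≈ 0.132 with slerp weights a = sin((1−f)δ)/sin δ ≈ 0.915, b = sin(fδ)/sin δ ≈ 0.163.
p = a·p₁ + b·p₂ ≈ (-0.987, 0.149, 0.057); φ = arcsin(p_z) ≈ 3.27°, λ = atan2(p_y, p_x) ≈ 171.42°.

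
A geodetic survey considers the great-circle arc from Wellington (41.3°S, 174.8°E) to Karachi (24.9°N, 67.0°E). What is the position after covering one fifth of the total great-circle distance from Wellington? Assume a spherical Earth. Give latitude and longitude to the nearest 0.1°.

≈ 33.9°S, 146.1°E

From cos δ = sin φ₁ sin φ₂ + cos φ₁ cos φ₂ cos Δλ, the central angle is δ ≈ 2.079 rad (119.1°).
Interpolate at f = 1/5 with slerp weights a = sin((1−f)δ)/sin δ ≈ 1.140, b = sin(fδ)/sin δ ≈ 0.462.
p = a·p₁ + b·p₂ ≈ (-0.689, 0.463, -0.558); φ = arcsin(p_z) ≈ -33.88°, λ = atan2(p_y, p_x) ≈ 146.07°.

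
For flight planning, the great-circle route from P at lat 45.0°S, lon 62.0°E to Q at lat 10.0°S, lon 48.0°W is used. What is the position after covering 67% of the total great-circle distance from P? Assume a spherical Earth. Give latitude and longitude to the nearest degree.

Convert each endpoint to a unit vector on the sphere (x = cos φ cos λ, y = cos φ sin λ, z = sin φ).
The central angle between the endpoints is δ = arccos(p₁·p₂) ≈ 1.686 rad (96.6°).
Interpolate at f = 0.67 with slerp weights a = sin((1−f)δ)/sin δ ≈ 0.532, b = sin(fδ)/sin δ ≈ 0.910.
p = a·p₁ + b·p₂ ≈ (0.776, -0.334, -0.534); φ = arcsin(p_z) ≈ -32.29°, λ = atan2(p_y, p_x) ≈ -23.29°.

≈ lat 32°S, lon 23°W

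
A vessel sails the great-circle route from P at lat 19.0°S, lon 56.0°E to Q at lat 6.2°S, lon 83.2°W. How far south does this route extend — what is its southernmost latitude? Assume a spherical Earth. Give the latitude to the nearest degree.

The great circle lies in the plane with unit normal n̂ = (p₁ × p₂)/|p₁ × p₂|.
Here n̂_z ≈ -0.834; the vertex latitude is φ_max = arccos|n̂_z| ≈ 33.5°.
Check via Clairaut: cos φ_max = |cos φ₁| · sin C = cos(19.0°)·sin(118.1°) ≈ 0.834, again giving ≈ 33.5°.

≈ 33°S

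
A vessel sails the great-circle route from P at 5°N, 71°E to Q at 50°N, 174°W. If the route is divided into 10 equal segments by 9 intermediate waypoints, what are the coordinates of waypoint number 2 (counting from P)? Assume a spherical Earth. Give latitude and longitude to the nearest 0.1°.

Convert each endpoint to a unit vector on the sphere (x = cos φ cos λ, y = cos φ sin λ, z = sin φ).
The central angle between the endpoints is δ = arccos(p₁·p₂) ≈ 1.776 rad (101.8°).
Interpolate at f = 2/10 with slerp weights a = sin((1−f)δ)/sin δ ≈ 1.010, b = sin(fδ)/sin δ ≈ 0.355.
p = a·p₁ + b·p₂ ≈ (0.100, 0.927, 0.360); φ = arcsin(p_z) ≈ 21.11°, λ = atan2(p_y, p_x) ≈ 83.82°.

≈ 21.1°N, 83.8°E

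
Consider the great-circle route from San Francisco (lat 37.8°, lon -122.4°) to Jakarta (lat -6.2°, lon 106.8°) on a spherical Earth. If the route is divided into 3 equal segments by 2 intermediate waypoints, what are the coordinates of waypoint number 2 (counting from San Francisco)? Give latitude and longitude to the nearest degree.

≈ lat 22°, lon 139°

Convert each endpoint to a unit vector on the sphere (x = cos φ cos λ, y = cos φ sin λ, z = sin φ).
The central angle between the endpoints is δ = arccos(p₁·p₂) ≈ 2.189 rad (125.4°).
Interpolate at f = 2/3 with slerp weights a = sin((1−f)δ)/sin δ ≈ 0.818, b = sin(fδ)/sin δ ≈ 1.219.
p = a·p₁ + b·p₂ ≈ (-0.697, 0.615, 0.370); φ = arcsin(p_z) ≈ 21.69°, λ = atan2(p_y, p_x) ≈ 138.57°.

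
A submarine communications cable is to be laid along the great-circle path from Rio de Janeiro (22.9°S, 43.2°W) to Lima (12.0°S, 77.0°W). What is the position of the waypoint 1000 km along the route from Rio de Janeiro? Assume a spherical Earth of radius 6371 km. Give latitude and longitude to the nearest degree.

≈ 21°S, 53°W

From cos δ = sin φ₁ sin φ₂ + cos φ₁ cos φ₂ cos Δλ, the central angle is δ ≈ 0.592 rad (33.9°). The total great-circle distance is δ·R ≈ 0.592 × 6371 ≈ 3773 km, so the target fraction is f = 1000/3773 ≈ 0.265.
Interpolate at f ≈ 0.265 with slerp weights a = sin((1−f)δ)/sin δ ≈ 0.755, b = sin(fδ)/sin δ ≈ 0.280.
p = a·p₁ + b·p₂ ≈ (0.569, -0.743, -0.352); φ = arcsin(p_z) ≈ -20.62°, λ = atan2(p_y, p_x) ≈ -52.57°.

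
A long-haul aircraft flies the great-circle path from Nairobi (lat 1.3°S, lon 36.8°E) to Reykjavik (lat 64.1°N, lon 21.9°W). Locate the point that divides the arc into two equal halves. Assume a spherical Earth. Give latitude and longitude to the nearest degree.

Convert each endpoint to a unit vector on the sphere (x = cos φ cos λ, y = cos φ sin λ, z = sin φ).
The central angle between the endpoints is δ = arccos(p₁·p₂) ≈ 1.363 rad (78.1°).
Interpolate at f = 1/2 with slerp weights a = sin((1−f)δ)/sin δ ≈ 0.644, b = sin(fδ)/sin δ ≈ 0.644.
p = a·p₁ + b·p₂ ≈ (0.776, 0.281, 0.565); φ = arcsin(p_z) ≈ 34.37°, λ = atan2(p_y, p_x) ≈ 19.88°.

≈ lat 34°N, lon 20°E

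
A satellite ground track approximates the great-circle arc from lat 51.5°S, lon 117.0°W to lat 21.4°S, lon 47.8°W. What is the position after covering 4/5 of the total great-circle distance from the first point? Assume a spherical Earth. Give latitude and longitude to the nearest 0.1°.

≈ lat 30.1°S, lon 57.1°W

Convert each endpoint to a unit vector on the sphere (x = cos φ cos λ, y = cos φ sin λ, z = sin φ).
The central angle between the endpoints is δ = arccos(p₁·p₂) ≈ 1.057 rad (60.6°).
Interpolate at f = 4/5 with slerp weights a = sin((1−f)δ)/sin δ ≈ 0.241, b = sin(fδ)/sin δ ≈ 0.859.
p = a·p₁ + b·p₂ ≈ (0.469, -0.726, -0.502); φ = arcsin(p_z) ≈ -30.14°, λ = atan2(p_y, p_x) ≈ -57.13°.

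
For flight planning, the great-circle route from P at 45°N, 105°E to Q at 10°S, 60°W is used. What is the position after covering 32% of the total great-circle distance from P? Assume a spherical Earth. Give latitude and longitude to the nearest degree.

≈ 72°N, 22°E

Write both endpoints as unit vectors p₁, p₂ with components (cos φ cos λ, cos φ sin λ, sin φ).
The central angle between the endpoints is δ = arccos(p₁·p₂) ≈ 2.491 rad (142.7°).
Interpolate at f = 0.32 with slerp weights a = sin((1−f)δ)/sin δ ≈ 1.638, b = sin(fδ)/sin δ ≈ 1.180.
p = a·p₁ + b·p₂ ≈ (0.281, 0.112, 0.953); φ = arcsin(p_z) ≈ 72.37°, λ = atan2(p_y, p_x) ≈ 21.70°.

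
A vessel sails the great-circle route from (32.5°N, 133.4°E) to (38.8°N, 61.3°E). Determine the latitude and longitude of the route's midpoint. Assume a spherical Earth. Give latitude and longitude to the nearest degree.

≈ (42°N, 99°E)

From cos δ = sin φ₁ sin φ₂ + cos φ₁ cos φ₂ cos Δλ, the central angle is δ ≈ 1.002 rad (57.4°).
Interpolate at f = 1/2 with slerp weights a = sin((1−f)δ)/sin δ ≈ 0.570, b = sin(fδ)/sin δ ≈ 0.570.
p = a·p₁ + b·p₂ ≈ (-0.117, 0.739, 0.663); φ = arcsin(p_z) ≈ 41.57°, λ = atan2(p_y, p_x) ≈ 99.00°.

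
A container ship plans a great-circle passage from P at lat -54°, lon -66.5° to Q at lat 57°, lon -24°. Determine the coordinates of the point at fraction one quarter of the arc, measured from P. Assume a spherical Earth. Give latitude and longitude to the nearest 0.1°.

≈ lat -26.5°, lon -53.6°

Write both endpoints as unit vectors p₁, p₂ with components (cos φ cos λ, cos φ sin λ, sin φ).
The central angle between the endpoints is δ = arccos(p₁·p₂) ≈ 2.029 rad (116.3°).
Interpolate at f = 1/4 with slerp weights a = sin((1−f)δ)/sin δ ≈ 1.114, b = sin(fδ)/sin δ ≈ 0.542.
p = a·p₁ + b·p₂ ≈ (0.531, -0.720, -0.447); φ = arcsin(p_z) ≈ -26.53°, λ = atan2(p_y, p_x) ≈ -53.63°.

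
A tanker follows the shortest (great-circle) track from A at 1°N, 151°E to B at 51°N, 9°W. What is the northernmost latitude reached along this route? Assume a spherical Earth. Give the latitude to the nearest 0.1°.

≈ 74.7°N

The great circle lies in the plane with unit normal n̂ = (p₁ × p₂)/|p₁ × p₂|.
Here n̂_z ≈ -0.264; the vertex latitude is φ_max = arccos|n̂_z| ≈ 74.7°.
Check via Clairaut: cos φ_max = |cos φ₁| · sin C = cos(1.0°)·sin(15.3°) ≈ 0.264, again giving ≈ 74.7°.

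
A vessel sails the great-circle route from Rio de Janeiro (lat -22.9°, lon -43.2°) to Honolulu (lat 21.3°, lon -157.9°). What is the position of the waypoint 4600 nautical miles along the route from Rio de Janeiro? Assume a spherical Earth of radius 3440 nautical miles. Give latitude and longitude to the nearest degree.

From cos δ = sin φ₁ sin φ₂ + cos φ₁ cos φ₂ cos Δλ, the central angle is δ ≈ 2.094 rad (120.0°). The total great-circle distance is δ·R ≈ 2.094 × 3440 ≈ 7205 nmi, so the target fraction is f = 4600/7205 ≈ 0.638.
Interpolate at f ≈ 0.638 with slerp weights a = sin((1−f)δ)/sin δ ≈ 0.793, b = sin(fδ)/sin δ ≈ 1.123.
p = a·p₁ + b·p₂ ≈ (-0.437, -0.894, 0.099); φ = arcsin(p_z) ≈ 5.71°, λ = atan2(p_y, p_x) ≈ -116.06°.

≈ lat 6°, lon -116°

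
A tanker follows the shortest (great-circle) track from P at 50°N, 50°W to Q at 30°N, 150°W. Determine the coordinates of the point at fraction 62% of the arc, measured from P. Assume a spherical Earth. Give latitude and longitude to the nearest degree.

≈ 48°N, 122°W

Write both endpoints as unit vectors p₁, p₂ with components (cos φ cos λ, cos φ sin λ, sin φ).
The central angle between the endpoints is δ = arccos(p₁·p₂) ≈ 1.280 rad (73.4°).
Interpolate at f = 0.62 with slerp weights a = sin((1−f)δ)/sin δ ≈ 0.488, b = sin(fδ)/sin δ ≈ 0.744.
p = a·p₁ + b·p₂ ≈ (-0.357, -0.563, 0.746); φ = arcsin(p_z) ≈ 48.24°, λ = atan2(p_y, p_x) ≈ -122.37°.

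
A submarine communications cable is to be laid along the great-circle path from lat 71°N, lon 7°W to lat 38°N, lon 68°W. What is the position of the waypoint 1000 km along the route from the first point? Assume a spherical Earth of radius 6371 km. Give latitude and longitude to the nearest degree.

≈ lat 67°N, lon 30°W

Write both endpoints as unit vectors p₁, p₂ with components (cos φ cos λ, cos φ sin λ, sin φ).
The central angle between the endpoints is δ = arccos(p₁·p₂) ≈ 0.786 rad (45.0°). The total great-circle distance is δ·R ≈ 0.786 × 6371 ≈ 5009 km, so the target fraction is f = 1000/5009 ≈ 0.200.
Interpolate at f ≈ 0.200 with slerp weights a = sin((1−f)δ)/sin δ ≈ 0.832, b = sin(fδ)/sin δ ≈ 0.221.
p = a·p₁ + b·p₂ ≈ (0.334, -0.194, 0.922); φ = arcsin(p_z) ≈ 67.27°, λ = atan2(p_y, p_x) ≈ -30.20°.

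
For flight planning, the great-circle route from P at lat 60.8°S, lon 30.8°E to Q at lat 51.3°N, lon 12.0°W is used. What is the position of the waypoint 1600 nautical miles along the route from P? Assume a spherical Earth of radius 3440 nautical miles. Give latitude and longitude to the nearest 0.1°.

Write both endpoints as unit vectors p₁, p₂ with components (cos φ cos λ, cos φ sin λ, sin φ).
The central angle between the endpoints is δ = arccos(p₁·p₂) ≈ 2.046 rad (117.2°). The total great-circle distance is δ·R ≈ 2.046 × 3440 ≈ 7038 nmi, so the target fraction is f = 1600/7038 ≈ 0.227.
Interpolate at f ≈ 0.227 with slerp weights a = sin((1−f)δ)/sin δ ≈ 1.125, b = sin(fδ)/sin δ ≈ 0.504.
p = a·p₁ + b·p₂ ≈ (0.780, 0.215, -0.588); φ = arcsin(p_z) ≈ -36.01°, λ = atan2(p_y, p_x) ≈ 15.44°.

≈ lat 36.0°S, lon 15.4°E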